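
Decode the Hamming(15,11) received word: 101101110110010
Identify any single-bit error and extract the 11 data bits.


Syndrome = 0: no error detected

Data: 10110110010 (no errors)


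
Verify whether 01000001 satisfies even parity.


Number of 1s: 2

Yes, parity is correct (2 ones)


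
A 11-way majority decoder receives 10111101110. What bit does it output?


Ones: 8 out of 11
Threshold: 6

1 (8/11 voted 1)


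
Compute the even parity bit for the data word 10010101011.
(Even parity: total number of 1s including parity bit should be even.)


Number of 1s in data: 6
Parity bit: 0

0


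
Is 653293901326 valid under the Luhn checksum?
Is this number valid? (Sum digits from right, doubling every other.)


Luhn sum = 52
52 mod 10 = 2

Invalid (Luhn sum mod 10 = 2)


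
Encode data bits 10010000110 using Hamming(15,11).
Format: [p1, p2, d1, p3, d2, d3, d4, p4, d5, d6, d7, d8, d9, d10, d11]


Parity bits: p1=1, p2=1, p3=1, p4=0

111100100000110


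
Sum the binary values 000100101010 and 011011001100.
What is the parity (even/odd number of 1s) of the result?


000100101010 = 298
011011001100 = 1740
Sum = 2038 = 11111110110
1s count = 9

odd parity (9 ones in 11111110110)


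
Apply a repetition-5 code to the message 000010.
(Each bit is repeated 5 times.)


Each bit -> 5 copies

000000000000000000001111100000


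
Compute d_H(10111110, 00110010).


XOR: 10001100
Count of 1s: 3

3


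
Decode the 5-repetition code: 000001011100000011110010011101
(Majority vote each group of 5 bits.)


Groups: 00000, 10111, 00000, 01111, 00100, 11101
Majority votes: 010101

010101


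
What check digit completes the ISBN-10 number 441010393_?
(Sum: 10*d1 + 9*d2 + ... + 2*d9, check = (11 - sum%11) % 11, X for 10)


Weighted sum: 135
135 mod 11 = 3

Check digit: 8


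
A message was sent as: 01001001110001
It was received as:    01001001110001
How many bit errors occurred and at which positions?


XOR: 00000000000000

0 errors (received matches sent)


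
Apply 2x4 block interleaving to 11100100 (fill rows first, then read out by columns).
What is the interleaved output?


Matrix:
  1110
  0100
Read columns: 10111000

10111000


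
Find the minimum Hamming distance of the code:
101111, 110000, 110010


Comparing all pairs, minimum distance: 1
Can detect 0 errors, correct 0 errors

1


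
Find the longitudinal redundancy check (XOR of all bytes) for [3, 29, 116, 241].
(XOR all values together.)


XOR chain: 3 ^ 29 ^ 116 ^ 241 = 155

155


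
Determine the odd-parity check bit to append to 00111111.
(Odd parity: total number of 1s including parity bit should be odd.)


Number of 1s in data: 6
Parity bit: 1

1


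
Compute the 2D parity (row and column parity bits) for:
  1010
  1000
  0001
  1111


Row parities: 0110
Column parities: 1100

Row P: 0110, Col P: 1100, Corner: 0


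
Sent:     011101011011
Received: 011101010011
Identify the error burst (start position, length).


XOR: 000000001000

Burst at position 8, length 1


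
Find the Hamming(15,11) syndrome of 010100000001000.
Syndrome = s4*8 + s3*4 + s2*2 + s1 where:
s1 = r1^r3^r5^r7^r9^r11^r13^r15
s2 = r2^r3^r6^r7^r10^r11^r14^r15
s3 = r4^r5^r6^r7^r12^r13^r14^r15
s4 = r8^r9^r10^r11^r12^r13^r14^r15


s1=0, s2=1, s3=0, s4=1

Syndrome = 10 (error at position 10)


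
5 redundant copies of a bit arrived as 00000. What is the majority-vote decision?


Ones: 0 out of 5
Threshold: 3

0 (0/5 voted 1)


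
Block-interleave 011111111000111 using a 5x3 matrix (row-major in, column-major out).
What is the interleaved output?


Matrix:
  011
  111
  111
  000
  111
Read columns: 011011110111101

011011110111101


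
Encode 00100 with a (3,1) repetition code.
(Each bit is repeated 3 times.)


Each bit -> 3 copies

000000111000000


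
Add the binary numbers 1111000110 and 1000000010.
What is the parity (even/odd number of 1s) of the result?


1111000110 = 966
1000000010 = 514
Sum = 1480 = 10111001000
1s count = 5

odd parity (5 ones in 10111001000)


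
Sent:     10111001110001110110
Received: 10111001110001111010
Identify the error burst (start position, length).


XOR: 00000000000000001100

Burst at position 16, length 2


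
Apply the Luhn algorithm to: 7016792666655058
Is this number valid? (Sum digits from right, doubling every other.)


Luhn sum = 64
64 mod 10 = 4

Invalid (Luhn sum mod 10 = 4)


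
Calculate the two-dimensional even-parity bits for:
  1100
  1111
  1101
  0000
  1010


Row parities: 00100
Column parities: 0100

Row P: 00100, Col P: 0100, Corner: 1


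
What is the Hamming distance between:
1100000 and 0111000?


XOR: 1011000
Count of 1s: 3

3


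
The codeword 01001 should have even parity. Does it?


Number of 1s: 2

Yes, parity is correct (2 ones)


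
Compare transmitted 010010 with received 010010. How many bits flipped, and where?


XOR: 000000

0 errors (received matches sent)


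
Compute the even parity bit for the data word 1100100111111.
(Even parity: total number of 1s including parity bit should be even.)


Number of 1s in data: 9
Parity bit: 1

1


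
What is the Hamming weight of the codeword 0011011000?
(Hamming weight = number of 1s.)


Counting 1s in 0011011000

4


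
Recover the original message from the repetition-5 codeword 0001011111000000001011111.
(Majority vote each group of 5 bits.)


Groups: 00010, 11111, 00000, 00010, 11111
Majority votes: 01001

01001


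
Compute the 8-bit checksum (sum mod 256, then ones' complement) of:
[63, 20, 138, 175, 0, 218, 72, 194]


Sum = 880 mod 256 = 112
Complement = 143

143


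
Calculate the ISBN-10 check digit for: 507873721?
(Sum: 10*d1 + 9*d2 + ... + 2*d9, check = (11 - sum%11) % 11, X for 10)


Weighted sum: 255
255 mod 11 = 2

Check digit: 9


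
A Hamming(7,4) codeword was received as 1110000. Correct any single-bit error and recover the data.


Syndrome = 0: no error detected

Data: 1000 (no errors)


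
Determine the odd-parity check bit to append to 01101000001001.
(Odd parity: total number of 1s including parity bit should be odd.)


Number of 1s in data: 5
Parity bit: 0

0


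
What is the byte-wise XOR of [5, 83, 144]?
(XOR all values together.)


XOR chain: 5 ^ 83 ^ 144 = 198

198


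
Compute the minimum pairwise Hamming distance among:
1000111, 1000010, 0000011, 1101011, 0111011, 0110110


Comparing all pairs, minimum distance: 2
Can detect 1 errors, correct 0 errors

2


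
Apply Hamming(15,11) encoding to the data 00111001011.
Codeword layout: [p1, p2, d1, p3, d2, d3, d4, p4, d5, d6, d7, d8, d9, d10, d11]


Parity bits: p1=1, p2=0, p3=1, p4=0

100101101001011


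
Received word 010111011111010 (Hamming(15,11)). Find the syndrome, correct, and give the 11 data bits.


Syndrome = 7: error at position 7

Data: 01111111010 (corrected bit 7)


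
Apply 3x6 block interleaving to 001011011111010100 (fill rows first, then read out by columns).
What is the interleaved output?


Matrix:
  001011
  011111
  010100
Read columns: 000011110011110110

000011110011110110


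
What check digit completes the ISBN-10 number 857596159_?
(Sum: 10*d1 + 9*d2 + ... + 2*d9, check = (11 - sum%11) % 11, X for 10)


Weighted sum: 337
337 mod 11 = 7

Check digit: 4


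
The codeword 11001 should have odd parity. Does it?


Number of 1s: 3

Yes, parity is correct (3 ones)


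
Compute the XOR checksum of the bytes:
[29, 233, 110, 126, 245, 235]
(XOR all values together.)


XOR chain: 29 ^ 233 ^ 110 ^ 126 ^ 245 ^ 235 = 250

250


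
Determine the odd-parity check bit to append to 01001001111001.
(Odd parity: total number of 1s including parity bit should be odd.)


Number of 1s in data: 7
Parity bit: 0

0


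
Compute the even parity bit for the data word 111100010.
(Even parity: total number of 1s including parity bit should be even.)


Number of 1s in data: 5
Parity bit: 1

1


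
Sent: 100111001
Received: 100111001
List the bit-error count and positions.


XOR: 000000000

0 errors (received matches sent)


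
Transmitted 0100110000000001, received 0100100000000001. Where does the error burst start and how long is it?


XOR: 0000010000000000

Burst at position 5, length 1


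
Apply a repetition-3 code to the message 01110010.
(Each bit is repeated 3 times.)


Each bit -> 3 copies

000111111111000000111000


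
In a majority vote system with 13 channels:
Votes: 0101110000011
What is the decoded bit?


Ones: 6 out of 13
Threshold: 7

0 (6/13 voted 1)


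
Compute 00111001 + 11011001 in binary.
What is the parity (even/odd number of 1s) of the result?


00111001 = 57
11011001 = 217
Sum = 274 = 100010010
1s count = 3

odd parity (3 ones in 100010010)


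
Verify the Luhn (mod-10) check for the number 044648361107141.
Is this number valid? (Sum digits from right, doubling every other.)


Luhn sum = 50
50 mod 10 = 0

Valid (Luhn sum mod 10 = 0)


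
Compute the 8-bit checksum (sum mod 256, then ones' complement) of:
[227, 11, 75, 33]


Sum = 346 mod 256 = 90
Complement = 165

165


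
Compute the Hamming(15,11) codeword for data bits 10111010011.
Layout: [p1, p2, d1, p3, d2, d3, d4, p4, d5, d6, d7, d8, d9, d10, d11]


Parity bits: p1=1, p2=0, p3=0, p4=0

101001101010011


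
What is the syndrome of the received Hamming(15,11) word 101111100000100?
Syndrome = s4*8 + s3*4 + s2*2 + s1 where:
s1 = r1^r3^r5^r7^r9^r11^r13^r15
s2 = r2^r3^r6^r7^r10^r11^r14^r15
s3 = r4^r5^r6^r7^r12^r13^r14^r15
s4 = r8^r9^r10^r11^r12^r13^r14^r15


s1=1, s2=1, s3=1, s4=1

Syndrome = 15 (error at position 15)


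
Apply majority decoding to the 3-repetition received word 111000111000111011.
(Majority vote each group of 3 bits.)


Groups: 111, 000, 111, 000, 111, 011
Majority votes: 101011

101011


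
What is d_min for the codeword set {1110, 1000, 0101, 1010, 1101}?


Comparing all pairs, minimum distance: 1
Can detect 0 errors, correct 0 errors

1


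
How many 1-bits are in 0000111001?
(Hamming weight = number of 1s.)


Counting 1s in 0000111001

4


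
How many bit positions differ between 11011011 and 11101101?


XOR: 00110110
Count of 1s: 4

4


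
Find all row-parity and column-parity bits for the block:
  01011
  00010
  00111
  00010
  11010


Row parities: 11111
Column parities: 10110

Row P: 11111, Col P: 10110, Corner: 1


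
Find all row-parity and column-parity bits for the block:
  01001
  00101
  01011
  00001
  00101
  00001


Row parities: 001101
Column parities: 00010

Row P: 001101, Col P: 00010, Corner: 1


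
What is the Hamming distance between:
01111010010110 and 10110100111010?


XOR: 11001110101100
Count of 1s: 8

8


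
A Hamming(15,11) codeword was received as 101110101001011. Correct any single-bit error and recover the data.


Syndrome = 0: no error detected

Data: 11011001011 (no errors)


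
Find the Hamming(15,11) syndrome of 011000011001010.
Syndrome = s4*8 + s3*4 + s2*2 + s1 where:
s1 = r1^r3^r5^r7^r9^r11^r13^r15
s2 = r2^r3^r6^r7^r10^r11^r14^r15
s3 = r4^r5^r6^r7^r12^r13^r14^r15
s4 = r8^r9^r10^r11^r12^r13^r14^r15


s1=0, s2=1, s3=0, s4=0

Syndrome = 2 (error at position 2)


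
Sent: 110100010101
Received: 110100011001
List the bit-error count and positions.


XOR: 000000001100

2 error(s) at position(s): 8, 9


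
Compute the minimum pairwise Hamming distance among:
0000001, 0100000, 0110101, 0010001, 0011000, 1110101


Comparing all pairs, minimum distance: 1
Can detect 0 errors, correct 0 errors

1


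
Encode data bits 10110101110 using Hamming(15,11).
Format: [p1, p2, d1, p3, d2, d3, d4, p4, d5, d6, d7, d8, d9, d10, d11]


Parity bits: p1=1, p2=1, p3=1, p4=0

111101100101110


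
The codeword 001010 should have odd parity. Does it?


Number of 1s: 2

No, parity error (2 ones)


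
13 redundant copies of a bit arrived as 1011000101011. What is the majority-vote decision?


Ones: 7 out of 13
Threshold: 7

1 (7/13 voted 1)


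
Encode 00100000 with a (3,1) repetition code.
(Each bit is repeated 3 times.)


Each bit -> 3 copies

000000111000000000000000


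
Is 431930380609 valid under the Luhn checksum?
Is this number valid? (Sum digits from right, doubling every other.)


Luhn sum = 57
57 mod 10 = 7

Invalid (Luhn sum mod 10 = 7)


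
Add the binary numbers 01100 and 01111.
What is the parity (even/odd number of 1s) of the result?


01100 = 12
01111 = 15
Sum = 27 = 11011
1s count = 4

even parity (4 ones in 11011)


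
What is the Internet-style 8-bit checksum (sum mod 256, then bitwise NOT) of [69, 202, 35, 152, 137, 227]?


Sum = 822 mod 256 = 54
Complement = 201

201


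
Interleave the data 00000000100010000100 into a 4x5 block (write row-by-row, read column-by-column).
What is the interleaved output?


Matrix:
  00000
  00010
  00100
  00100
Read columns: 00000000001101000000

00000000001101000000


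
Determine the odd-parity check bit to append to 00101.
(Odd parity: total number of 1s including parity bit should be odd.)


Number of 1s in data: 2
Parity bit: 1

1


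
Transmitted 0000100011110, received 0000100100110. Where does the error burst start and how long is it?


XOR: 0000000111000

Burst at position 7, length 3


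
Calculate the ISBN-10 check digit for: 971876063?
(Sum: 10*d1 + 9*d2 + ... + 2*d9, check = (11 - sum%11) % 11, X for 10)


Weighted sum: 313
313 mod 11 = 5

Check digit: 6


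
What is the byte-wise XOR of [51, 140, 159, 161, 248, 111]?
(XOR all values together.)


XOR chain: 51 ^ 140 ^ 159 ^ 161 ^ 248 ^ 111 = 22

22


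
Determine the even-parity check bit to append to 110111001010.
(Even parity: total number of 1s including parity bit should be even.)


Number of 1s in data: 7
Parity bit: 1

1


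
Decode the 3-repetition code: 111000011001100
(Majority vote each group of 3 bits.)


Groups: 111, 000, 011, 001, 100
Majority votes: 10100

10100


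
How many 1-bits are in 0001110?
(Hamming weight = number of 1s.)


Counting 1s in 0001110

3


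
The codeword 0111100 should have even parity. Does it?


Number of 1s: 4

Yes, parity is correct (4 ones)


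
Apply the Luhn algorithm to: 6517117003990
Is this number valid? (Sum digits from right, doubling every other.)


Luhn sum = 47
47 mod 10 = 7

Invalid (Luhn sum mod 10 = 7)


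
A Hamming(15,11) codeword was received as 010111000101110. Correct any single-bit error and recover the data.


Syndrome = 0: no error detected

Data: 01100101110 (no errors)


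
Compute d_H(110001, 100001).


XOR: 010000
Count of 1s: 1

1


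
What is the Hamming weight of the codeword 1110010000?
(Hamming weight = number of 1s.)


Counting 1s in 1110010000

4


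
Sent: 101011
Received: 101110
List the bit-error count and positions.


XOR: 000101

2 error(s) at position(s): 3, 5


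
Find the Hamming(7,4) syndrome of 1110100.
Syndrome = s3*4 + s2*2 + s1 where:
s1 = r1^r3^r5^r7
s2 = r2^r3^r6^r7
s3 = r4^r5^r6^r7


s1=1, s2=0, s3=1

Syndrome = 5 (error at position 5)


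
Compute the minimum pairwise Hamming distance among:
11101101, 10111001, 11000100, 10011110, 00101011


Comparing all pairs, minimum distance: 3
Can detect 2 errors, correct 1 errors

3


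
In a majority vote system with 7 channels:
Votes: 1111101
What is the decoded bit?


Ones: 6 out of 7
Threshold: 4

1 (6/7 voted 1)


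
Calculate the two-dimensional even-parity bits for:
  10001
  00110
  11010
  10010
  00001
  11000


Row parities: 001010
Column parities: 00110

Row P: 001010, Col P: 00110, Corner: 0


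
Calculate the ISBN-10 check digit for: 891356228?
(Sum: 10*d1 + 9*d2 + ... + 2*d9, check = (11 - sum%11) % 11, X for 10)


Weighted sum: 280
280 mod 11 = 5

Check digit: 6


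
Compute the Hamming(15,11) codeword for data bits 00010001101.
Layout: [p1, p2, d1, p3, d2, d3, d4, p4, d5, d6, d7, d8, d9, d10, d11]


Parity bits: p1=1, p2=0, p3=0, p4=1

100000110001101


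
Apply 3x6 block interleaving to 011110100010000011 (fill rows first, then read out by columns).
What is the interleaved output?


Matrix:
  011110
  100010
  000011
Read columns: 010100100100111001

010100100100111001


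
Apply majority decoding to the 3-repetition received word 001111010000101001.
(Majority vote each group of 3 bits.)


Groups: 001, 111, 010, 000, 101, 001
Majority votes: 010010

010010


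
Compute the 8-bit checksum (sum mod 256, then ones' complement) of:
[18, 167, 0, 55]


Sum = 240 mod 256 = 240
Complement = 15

15


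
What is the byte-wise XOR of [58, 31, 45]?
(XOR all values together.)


XOR chain: 58 ^ 31 ^ 45 = 8

8


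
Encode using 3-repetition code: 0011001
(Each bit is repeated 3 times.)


Each bit -> 3 copies

000000111111000000111


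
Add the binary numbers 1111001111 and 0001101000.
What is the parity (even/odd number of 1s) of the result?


1111001111 = 975
0001101000 = 104
Sum = 1079 = 10000110111
1s count = 6

even parity (6 ones in 10000110111)


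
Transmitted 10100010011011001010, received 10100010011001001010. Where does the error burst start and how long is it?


XOR: 00000000000010000000

Burst at position 12, length 1


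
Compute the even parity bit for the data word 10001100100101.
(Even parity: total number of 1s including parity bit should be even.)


Number of 1s in data: 6
Parity bit: 0

0


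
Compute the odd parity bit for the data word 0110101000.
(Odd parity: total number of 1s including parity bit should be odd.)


Number of 1s in data: 4
Parity bit: 1

1


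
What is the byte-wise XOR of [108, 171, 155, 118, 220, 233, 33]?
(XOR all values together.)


XOR chain: 108 ^ 171 ^ 155 ^ 118 ^ 220 ^ 233 ^ 33 = 62

62


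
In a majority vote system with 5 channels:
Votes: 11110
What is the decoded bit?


Ones: 4 out of 5
Threshold: 3

1 (4/5 voted 1)


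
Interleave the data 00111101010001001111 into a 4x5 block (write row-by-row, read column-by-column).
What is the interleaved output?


Matrix:
  00111
  10101
  00010
  01111
Read columns: 01000001110110111101

01000001110110111101


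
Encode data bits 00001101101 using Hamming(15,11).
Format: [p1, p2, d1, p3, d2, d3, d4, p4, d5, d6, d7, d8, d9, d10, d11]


Parity bits: p1=1, p2=0, p3=1, p4=1

100100011101101


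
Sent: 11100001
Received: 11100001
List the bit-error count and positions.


XOR: 00000000

0 errors (received matches sent)


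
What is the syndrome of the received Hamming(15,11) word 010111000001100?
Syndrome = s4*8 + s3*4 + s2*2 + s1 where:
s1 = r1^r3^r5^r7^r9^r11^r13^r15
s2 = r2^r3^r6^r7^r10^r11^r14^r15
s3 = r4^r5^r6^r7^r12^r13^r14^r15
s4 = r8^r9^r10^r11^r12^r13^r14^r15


s1=0, s2=0, s3=1, s4=0

Syndrome = 4 (error at position 4)


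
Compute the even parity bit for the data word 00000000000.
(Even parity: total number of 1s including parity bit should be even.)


Number of 1s in data: 0
Parity bit: 0

0


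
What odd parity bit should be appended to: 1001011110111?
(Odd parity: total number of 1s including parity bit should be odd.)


Number of 1s in data: 9
Parity bit: 0

0


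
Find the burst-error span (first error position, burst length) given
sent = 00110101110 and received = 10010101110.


XOR: 10100000000

Burst at position 0, length 3


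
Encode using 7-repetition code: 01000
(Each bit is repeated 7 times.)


Each bit -> 7 copies

00000001111111000000000000000000000


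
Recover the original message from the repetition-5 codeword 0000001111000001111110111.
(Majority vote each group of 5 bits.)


Groups: 00000, 01111, 00000, 11111, 10111
Majority votes: 01011

01011


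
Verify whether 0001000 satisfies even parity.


Number of 1s: 1

No, parity error (1 ones)


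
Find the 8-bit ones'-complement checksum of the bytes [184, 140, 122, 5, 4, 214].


Sum = 669 mod 256 = 157
Complement = 98

98


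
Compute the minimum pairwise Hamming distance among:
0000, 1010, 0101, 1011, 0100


Comparing all pairs, minimum distance: 1
Can detect 0 errors, correct 0 errors

1


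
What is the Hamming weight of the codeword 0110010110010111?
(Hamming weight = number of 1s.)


Counting 1s in 0110010110010111

9


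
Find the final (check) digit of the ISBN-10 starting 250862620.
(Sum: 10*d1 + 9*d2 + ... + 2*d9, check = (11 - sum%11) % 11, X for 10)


Weighted sum: 197
197 mod 11 = 10

Check digit: 1


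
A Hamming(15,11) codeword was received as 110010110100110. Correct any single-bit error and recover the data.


Syndrome = 0: no error detected

Data: 01010100110 (no errors)


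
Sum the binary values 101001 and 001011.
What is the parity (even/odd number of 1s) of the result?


101001 = 41
001011 = 11
Sum = 52 = 110100
1s count = 3

odd parity (3 ones in 110100)


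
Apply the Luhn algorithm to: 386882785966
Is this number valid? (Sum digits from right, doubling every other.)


Luhn sum = 66
66 mod 10 = 6

Invalid (Luhn sum mod 10 = 6)


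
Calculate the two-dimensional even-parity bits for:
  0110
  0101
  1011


Row parities: 001
Column parities: 1000

Row P: 001, Col P: 1000, Corner: 1


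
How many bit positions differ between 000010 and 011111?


XOR: 011101
Count of 1s: 4

4


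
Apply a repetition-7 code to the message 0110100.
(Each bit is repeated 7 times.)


Each bit -> 7 copies

0000000111111111111110000000111111100000000000000


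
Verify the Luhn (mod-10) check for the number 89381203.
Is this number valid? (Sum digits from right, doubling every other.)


Luhn sum = 37
37 mod 10 = 7

Invalid (Luhn sum mod 10 = 7)


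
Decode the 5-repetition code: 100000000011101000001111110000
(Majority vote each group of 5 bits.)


Groups: 10000, 00000, 11101, 00000, 11111, 10000
Majority votes: 001010

001010


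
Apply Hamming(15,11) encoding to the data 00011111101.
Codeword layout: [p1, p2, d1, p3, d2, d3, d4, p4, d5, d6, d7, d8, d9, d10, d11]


Parity bits: p1=1, p2=0, p3=0, p4=0

100000101111101


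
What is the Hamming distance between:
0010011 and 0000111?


XOR: 0010100
Count of 1s: 2

2


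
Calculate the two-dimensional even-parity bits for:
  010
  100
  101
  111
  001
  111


Row parities: 110111
Column parities: 010

Row P: 110111, Col P: 010, Corner: 1


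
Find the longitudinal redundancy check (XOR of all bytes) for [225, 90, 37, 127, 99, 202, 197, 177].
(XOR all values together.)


XOR chain: 225 ^ 90 ^ 37 ^ 127 ^ 99 ^ 202 ^ 197 ^ 177 = 60

60


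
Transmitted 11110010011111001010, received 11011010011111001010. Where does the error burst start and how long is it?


XOR: 00101000000000000000

Burst at position 2, length 3


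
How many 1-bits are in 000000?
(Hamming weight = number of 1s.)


Counting 1s in 000000

0


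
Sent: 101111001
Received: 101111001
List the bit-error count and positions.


XOR: 000000000

0 errors (received matches sent)


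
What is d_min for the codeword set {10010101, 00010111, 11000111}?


Comparing all pairs, minimum distance: 2
Can detect 1 errors, correct 0 errors

2


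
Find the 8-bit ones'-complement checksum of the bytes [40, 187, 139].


Sum = 366 mod 256 = 110
Complement = 145

145


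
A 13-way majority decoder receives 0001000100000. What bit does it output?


Ones: 2 out of 13
Threshold: 7

0 (2/13 voted 1)


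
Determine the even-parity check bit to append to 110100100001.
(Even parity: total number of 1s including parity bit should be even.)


Number of 1s in data: 5
Parity bit: 1

1


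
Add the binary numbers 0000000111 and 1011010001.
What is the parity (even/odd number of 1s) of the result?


0000000111 = 7
1011010001 = 721
Sum = 728 = 1011011000
1s count = 5

odd parity (5 ones in 1011011000)


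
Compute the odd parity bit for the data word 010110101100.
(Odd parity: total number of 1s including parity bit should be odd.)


Number of 1s in data: 6
Parity bit: 1

1


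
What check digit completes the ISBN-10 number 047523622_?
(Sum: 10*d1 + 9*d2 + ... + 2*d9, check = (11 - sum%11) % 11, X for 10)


Weighted sum: 188
188 mod 11 = 1

Check digit: X


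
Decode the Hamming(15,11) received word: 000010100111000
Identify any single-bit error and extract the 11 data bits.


Syndrome = 15: error at position 15

Data: 01010111001 (corrected bit 15)


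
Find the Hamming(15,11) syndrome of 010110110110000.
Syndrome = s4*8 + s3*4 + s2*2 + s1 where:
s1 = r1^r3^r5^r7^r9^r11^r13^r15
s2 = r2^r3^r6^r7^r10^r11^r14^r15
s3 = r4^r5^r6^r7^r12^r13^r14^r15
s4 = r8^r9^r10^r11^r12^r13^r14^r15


s1=1, s2=0, s3=1, s4=1

Syndrome = 13 (error at position 13)


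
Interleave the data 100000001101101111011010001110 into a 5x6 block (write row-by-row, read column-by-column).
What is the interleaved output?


Matrix:
  100000
  001101
  101111
  011010
  001110
Read columns: 101000001001111011010011101100

101000001001111011010011101100


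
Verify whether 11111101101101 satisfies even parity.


Number of 1s: 11

No, parity error (11 ones)


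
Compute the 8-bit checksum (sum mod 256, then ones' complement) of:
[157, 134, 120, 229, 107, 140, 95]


Sum = 982 mod 256 = 214
Complement = 41

41


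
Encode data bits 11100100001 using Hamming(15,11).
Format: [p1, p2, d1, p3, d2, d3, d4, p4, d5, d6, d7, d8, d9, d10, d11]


Parity bits: p1=1, p2=0, p3=1, p4=0

101111000100001


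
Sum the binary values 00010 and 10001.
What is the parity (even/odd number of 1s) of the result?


00010 = 2
10001 = 17
Sum = 19 = 10011
1s count = 3

odd parity (3 ones in 10011)


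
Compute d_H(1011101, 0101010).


XOR: 1110111
Count of 1s: 6

6


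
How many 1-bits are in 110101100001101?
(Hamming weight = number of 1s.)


Counting 1s in 110101100001101

8


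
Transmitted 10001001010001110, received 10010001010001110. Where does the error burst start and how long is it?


XOR: 00011000000000000

Burst at position 3, length 2


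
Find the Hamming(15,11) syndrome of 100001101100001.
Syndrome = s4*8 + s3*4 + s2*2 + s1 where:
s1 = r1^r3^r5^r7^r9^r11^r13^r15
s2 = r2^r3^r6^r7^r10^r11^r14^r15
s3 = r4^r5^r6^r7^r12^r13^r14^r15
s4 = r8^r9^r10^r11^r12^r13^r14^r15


s1=0, s2=0, s3=1, s4=1

Syndrome = 12 (error at position 12)


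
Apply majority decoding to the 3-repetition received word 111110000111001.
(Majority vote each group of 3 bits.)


Groups: 111, 110, 000, 111, 001
Majority votes: 11010

11010


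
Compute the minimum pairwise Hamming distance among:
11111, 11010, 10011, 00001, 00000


Comparing all pairs, minimum distance: 1
Can detect 0 errors, correct 0 errors

1


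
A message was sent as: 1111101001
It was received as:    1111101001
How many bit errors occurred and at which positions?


XOR: 0000000000

0 errors (received matches sent)


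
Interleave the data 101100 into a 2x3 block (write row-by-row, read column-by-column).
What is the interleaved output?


Matrix:
  101
  100
Read columns: 110010

110010


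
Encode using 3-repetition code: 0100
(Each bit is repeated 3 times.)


Each bit -> 3 copies

000111000000


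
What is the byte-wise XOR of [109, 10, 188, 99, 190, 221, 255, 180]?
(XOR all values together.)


XOR chain: 109 ^ 10 ^ 188 ^ 99 ^ 190 ^ 221 ^ 255 ^ 180 = 144

144


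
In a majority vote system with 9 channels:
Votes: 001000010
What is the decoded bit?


Ones: 2 out of 9
Threshold: 5

0 (2/9 voted 1)


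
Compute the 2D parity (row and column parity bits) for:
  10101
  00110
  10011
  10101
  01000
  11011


Row parities: 101110
Column parities: 00110

Row P: 101110, Col P: 00110, Corner: 0


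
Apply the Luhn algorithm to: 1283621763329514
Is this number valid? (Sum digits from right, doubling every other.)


Luhn sum = 62
62 mod 10 = 2

Invalid (Luhn sum mod 10 = 2)


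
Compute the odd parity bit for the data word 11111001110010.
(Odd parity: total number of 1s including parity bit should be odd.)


Number of 1s in data: 9
Parity bit: 0

0


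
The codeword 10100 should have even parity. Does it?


Number of 1s: 2

Yes, parity is correct (2 ones)


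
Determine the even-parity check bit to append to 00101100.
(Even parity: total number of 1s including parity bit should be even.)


Number of 1s in data: 3
Parity bit: 1

1


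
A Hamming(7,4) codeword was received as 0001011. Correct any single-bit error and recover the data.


Syndrome = 5: error at position 5

Data: 0111 (corrected bit 5)


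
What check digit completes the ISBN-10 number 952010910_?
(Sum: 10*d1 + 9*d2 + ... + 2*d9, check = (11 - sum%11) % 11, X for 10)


Weighted sum: 196
196 mod 11 = 9

Check digit: 2


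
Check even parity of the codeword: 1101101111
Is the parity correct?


Number of 1s: 8

Yes, parity is correct (8 ones)


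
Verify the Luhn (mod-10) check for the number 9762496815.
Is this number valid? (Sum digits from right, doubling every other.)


Luhn sum = 56
56 mod 10 = 6

Invalid (Luhn sum mod 10 = 6)


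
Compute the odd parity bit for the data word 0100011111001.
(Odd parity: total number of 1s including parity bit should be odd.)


Number of 1s in data: 7
Parity bit: 0

0


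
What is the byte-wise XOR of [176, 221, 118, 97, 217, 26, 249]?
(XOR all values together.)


XOR chain: 176 ^ 221 ^ 118 ^ 97 ^ 217 ^ 26 ^ 249 = 64

64


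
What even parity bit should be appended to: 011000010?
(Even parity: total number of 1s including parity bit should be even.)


Number of 1s in data: 3
Parity bit: 1

1


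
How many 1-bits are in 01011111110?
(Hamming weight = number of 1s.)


Counting 1s in 01011111110

8


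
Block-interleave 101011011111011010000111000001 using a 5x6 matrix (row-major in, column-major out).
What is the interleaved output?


Matrix:
  101011
  011111
  011010
  000111
  000001
Read columns: 100000110011100010101111011011

100000110011100010101111011011


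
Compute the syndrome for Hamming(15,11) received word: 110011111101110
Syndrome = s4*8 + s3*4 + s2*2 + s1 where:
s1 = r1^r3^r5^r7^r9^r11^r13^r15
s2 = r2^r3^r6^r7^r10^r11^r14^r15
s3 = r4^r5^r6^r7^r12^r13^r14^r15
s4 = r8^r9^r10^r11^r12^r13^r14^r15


s1=1, s2=1, s3=0, s4=0

Syndrome = 3 (error at position 3)


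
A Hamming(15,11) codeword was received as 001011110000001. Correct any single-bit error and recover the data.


Syndrome = 0: no error detected

Data: 11110000001 (no errors)


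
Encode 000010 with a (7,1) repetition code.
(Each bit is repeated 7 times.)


Each bit -> 7 copies

000000000000000000000000000011111110000000


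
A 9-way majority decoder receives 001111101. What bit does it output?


Ones: 6 out of 9
Threshold: 5

1 (6/9 voted 1)


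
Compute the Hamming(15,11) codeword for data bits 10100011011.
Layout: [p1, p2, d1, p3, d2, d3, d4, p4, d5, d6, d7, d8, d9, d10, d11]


Parity bits: p1=1, p2=1, p3=0, p4=0

111001000011011


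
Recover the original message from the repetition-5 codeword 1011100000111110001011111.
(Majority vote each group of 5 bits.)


Groups: 10111, 00000, 11111, 00010, 11111
Majority votes: 10101

10101


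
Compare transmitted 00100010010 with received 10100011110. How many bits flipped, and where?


XOR: 10000001100

3 error(s) at position(s): 0, 7, 8


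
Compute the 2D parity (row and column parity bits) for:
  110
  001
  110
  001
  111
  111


Row parities: 010111
Column parities: 000

Row P: 010111, Col P: 000, Corner: 0


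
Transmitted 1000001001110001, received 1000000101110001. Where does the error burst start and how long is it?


XOR: 0000001100000000

Burst at position 6, length 2


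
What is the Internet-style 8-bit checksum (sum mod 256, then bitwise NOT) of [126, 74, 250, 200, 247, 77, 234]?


Sum = 1208 mod 256 = 184
Complement = 71

71


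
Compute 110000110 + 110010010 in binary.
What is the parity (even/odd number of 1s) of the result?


110000110 = 390
110010010 = 402
Sum = 792 = 1100011000
1s count = 4

even parity (4 ones in 1100011000)


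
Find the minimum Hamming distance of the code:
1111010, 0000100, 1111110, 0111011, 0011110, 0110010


Comparing all pairs, minimum distance: 1
Can detect 0 errors, correct 0 errors

1


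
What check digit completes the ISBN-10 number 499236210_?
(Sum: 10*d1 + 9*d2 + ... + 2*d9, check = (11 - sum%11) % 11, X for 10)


Weighted sum: 266
266 mod 11 = 2

Check digit: 9


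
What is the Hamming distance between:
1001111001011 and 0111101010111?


XOR: 1110010011100
Count of 1s: 7

7


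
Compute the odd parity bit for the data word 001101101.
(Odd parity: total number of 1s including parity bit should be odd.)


Number of 1s in data: 5
Parity bit: 0

0


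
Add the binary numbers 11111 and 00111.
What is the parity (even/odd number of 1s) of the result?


11111 = 31
00111 = 7
Sum = 38 = 100110
1s count = 3

odd parity (3 ones in 100110)


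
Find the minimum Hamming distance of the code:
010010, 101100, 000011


Comparing all pairs, minimum distance: 2
Can detect 1 errors, correct 0 errors

2


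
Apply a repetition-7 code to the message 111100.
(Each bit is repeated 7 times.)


Each bit -> 7 copies

111111111111111111111111111100000000000000


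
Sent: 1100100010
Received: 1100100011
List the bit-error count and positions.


XOR: 0000000001

1 error(s) at position(s): 9


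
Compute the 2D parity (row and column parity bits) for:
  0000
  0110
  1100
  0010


Row parities: 0001
Column parities: 1000

Row P: 0001, Col P: 1000, Corner: 1


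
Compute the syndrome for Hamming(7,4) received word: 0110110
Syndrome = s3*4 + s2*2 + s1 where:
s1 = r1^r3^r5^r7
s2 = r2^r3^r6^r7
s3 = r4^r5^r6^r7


s1=0, s2=1, s3=0

Syndrome = 2 (error at position 2)


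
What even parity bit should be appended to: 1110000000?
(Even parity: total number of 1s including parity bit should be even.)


Number of 1s in data: 3
Parity bit: 1

1


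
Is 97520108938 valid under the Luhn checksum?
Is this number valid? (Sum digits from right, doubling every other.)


Luhn sum = 55
55 mod 10 = 5

Invalid (Luhn sum mod 10 = 5)


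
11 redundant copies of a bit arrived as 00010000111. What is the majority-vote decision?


Ones: 4 out of 11
Threshold: 6

0 (4/11 voted 1)


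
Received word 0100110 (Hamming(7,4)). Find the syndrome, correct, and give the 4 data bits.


Syndrome = 1: error at position 1

Data: 0110 (corrected bit 1)


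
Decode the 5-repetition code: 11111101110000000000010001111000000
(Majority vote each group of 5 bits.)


Groups: 11111, 10111, 00000, 00000, 01000, 11110, 00000
Majority votes: 1100010

1100010


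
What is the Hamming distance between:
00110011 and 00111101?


XOR: 00001110
Count of 1s: 3

3


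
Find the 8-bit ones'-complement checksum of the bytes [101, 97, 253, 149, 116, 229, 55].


Sum = 1000 mod 256 = 232
Complement = 23

23


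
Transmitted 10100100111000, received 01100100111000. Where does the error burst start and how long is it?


XOR: 11000000000000

Burst at position 0, length 2


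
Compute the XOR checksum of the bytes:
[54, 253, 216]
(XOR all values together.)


XOR chain: 54 ^ 253 ^ 216 = 19

19


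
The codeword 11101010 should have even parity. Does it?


Number of 1s: 5

No, parity error (5 ones)


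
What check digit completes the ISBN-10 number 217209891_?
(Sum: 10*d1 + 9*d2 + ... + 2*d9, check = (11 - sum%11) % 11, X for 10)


Weighted sum: 205
205 mod 11 = 7

Check digit: 4


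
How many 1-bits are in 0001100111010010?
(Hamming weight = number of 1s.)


Counting 1s in 0001100111010010

7


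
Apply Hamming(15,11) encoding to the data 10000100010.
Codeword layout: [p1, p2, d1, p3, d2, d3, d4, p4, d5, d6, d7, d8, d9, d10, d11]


Parity bits: p1=1, p2=1, p3=1, p4=0

111100000100010


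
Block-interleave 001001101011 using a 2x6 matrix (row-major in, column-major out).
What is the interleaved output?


Matrix:
  001001
  101011
Read columns: 010011000111

010011000111


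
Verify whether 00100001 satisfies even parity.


Number of 1s: 2

Yes, parity is correct (2 ones)


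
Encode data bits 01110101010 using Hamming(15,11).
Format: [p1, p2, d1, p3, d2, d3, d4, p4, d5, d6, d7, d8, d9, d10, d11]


Parity bits: p1=0, p2=0, p3=1, p4=1

000111110101010


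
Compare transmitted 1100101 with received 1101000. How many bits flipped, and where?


XOR: 0001101

3 error(s) at position(s): 3, 4, 6


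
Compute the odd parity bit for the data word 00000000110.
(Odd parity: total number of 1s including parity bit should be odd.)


Number of 1s in data: 2
Parity bit: 1

1


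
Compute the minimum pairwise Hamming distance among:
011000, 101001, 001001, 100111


Comparing all pairs, minimum distance: 1
Can detect 0 errors, correct 0 errors

1


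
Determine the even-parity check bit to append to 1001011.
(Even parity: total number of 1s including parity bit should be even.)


Number of 1s in data: 4
Parity bit: 0

0


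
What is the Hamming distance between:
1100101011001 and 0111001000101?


XOR: 1011100011100
Count of 1s: 7

7


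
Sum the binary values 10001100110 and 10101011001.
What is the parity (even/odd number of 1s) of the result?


10001100110 = 1126
10101011001 = 1369
Sum = 2495 = 100110111111
1s count = 9

odd parity (9 ones in 100110111111)


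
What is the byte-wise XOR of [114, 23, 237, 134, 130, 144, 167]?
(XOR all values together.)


XOR chain: 114 ^ 23 ^ 237 ^ 134 ^ 130 ^ 144 ^ 167 = 187

187


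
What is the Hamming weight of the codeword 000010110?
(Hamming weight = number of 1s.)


Counting 1s in 000010110

3


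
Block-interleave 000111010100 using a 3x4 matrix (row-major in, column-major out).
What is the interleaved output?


Matrix:
  0001
  1101
  0100
Read columns: 010011000110

010011000110


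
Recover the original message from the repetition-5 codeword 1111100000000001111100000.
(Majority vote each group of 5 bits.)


Groups: 11111, 00000, 00000, 11111, 00000
Majority votes: 10010

10010


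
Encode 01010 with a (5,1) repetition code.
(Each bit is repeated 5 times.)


Each bit -> 5 copies

0000011111000001111100000


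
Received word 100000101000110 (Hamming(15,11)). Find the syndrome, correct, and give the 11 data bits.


Syndrome = 12: error at position 12

Data: 00011001110 (corrected bit 12)


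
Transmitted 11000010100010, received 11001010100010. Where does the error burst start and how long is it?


XOR: 00001000000000

Burst at position 4, length 1


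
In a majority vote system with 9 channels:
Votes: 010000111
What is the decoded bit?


Ones: 4 out of 9
Threshold: 5

0 (4/9 voted 1)


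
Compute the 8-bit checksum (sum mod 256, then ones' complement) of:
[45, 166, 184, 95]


Sum = 490 mod 256 = 234
Complement = 21

21


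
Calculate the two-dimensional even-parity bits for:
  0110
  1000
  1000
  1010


Row parities: 0110
Column parities: 1100

Row P: 0110, Col P: 1100, Corner: 0


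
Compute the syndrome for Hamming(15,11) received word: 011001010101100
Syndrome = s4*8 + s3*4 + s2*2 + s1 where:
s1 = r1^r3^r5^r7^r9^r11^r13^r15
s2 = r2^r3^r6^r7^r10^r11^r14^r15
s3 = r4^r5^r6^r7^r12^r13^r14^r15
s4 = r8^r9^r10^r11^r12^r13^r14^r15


s1=0, s2=0, s3=1, s4=0

Syndrome = 4 (error at position 4)
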